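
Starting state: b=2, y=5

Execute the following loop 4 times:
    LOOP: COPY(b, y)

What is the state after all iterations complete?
b=5, y=5

Iteration trace:
Start: b=2, y=5
After iteration 1: b=5, y=5
After iteration 2: b=5, y=5
After iteration 3: b=5, y=5
After iteration 4: b=5, y=5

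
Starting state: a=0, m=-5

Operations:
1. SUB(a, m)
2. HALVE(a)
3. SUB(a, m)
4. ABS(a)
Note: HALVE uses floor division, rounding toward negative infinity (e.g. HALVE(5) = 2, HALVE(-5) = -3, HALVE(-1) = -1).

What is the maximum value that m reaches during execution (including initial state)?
-5

Values of m at each step:
Initial: m = -5 ← maximum
After step 1: m = -5
After step 2: m = -5
After step 3: m = -5
After step 4: m = -5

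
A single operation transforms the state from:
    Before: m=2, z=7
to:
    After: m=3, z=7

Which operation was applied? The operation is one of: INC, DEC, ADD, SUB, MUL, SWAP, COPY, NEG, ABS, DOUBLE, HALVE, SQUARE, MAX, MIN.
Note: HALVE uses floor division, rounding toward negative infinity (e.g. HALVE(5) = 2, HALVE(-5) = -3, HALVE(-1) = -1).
INC(m)

Analyzing the change:
Before: m=2, z=7
After: m=3, z=7
Variable m changed from 2 to 3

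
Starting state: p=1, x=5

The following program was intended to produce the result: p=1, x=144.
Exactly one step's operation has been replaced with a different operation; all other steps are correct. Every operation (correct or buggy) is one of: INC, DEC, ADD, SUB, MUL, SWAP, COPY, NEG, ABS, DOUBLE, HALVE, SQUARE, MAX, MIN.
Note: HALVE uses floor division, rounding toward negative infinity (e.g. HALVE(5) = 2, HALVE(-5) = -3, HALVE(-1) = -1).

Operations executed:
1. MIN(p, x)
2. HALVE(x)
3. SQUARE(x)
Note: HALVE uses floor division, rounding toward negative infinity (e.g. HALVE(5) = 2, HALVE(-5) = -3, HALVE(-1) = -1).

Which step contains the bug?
Step 1

Trace with buggy code:
Initial: p=1, x=5
After step 1: p=1, x=5
After step 2: p=1, x=2
After step 3: p=1, x=4
Actual final p=1, x=4 ≠ expected p=1, x=144.
Step 1 is the only position where a single-operation replacement can produce the expected result.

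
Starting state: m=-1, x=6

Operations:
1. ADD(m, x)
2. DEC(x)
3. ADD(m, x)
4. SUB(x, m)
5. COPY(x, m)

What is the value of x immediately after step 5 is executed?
x = 10

Tracing x through execution:
Initial: x = 6
After step 1 (ADD(m, x)): x = 6
After step 2 (DEC(x)): x = 5
After step 3 (ADD(m, x)): x = 5
After step 4 (SUB(x, m)): x = -5
After step 5 (COPY(x, m)): x = 10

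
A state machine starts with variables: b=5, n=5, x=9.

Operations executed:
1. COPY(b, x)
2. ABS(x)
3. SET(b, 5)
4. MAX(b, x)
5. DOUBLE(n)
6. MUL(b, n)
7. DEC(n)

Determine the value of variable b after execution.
b = 90

Tracing execution:
Step 1: COPY(b, x) → b = 9
Step 2: ABS(x) → b = 9
Step 3: SET(b, 5) → b = 5
Step 4: MAX(b, x) → b = 9
Step 5: DOUBLE(n) → b = 9
Step 6: MUL(b, n) → b = 90
Step 7: DEC(n) → b = 90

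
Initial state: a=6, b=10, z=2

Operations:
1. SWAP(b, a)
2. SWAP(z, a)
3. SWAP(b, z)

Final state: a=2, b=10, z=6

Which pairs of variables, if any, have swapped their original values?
(a, z)

Comparing initial and final values:
b: 10 → 10
a: 6 → 2
z: 2 → 6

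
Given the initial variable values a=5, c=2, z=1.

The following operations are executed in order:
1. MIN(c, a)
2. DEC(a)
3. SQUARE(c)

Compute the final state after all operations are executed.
{a: 4, c: 4, z: 1}

Step-by-step execution:
Initial: a=5, c=2, z=1
After step 1 (MIN(c, a)): a=5, c=2, z=1
After step 2 (DEC(a)): a=4, c=2, z=1
After step 3 (SQUARE(c)): a=4, c=4, z=1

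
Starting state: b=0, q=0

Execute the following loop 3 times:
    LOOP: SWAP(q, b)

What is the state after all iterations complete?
b=0, q=0

Iteration trace:
Start: b=0, q=0
After iteration 1: b=0, q=0
After iteration 2: b=0, q=0
After iteration 3: b=0, q=0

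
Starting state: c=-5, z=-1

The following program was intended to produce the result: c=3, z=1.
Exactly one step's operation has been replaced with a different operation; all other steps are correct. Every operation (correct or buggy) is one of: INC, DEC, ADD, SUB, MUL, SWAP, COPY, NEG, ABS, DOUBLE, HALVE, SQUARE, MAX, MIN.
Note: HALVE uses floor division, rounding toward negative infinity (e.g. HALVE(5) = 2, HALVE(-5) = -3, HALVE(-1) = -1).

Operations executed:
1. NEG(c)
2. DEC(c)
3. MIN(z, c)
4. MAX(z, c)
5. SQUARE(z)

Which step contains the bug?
Step 4

Trace with buggy code:
Initial: c=-5, z=-1
After step 1: c=5, z=-1
After step 2: c=4, z=-1
After step 3: c=4, z=-1
After step 4: c=4, z=4
After step 5: c=4, z=16
Actual final c=4, z=16 ≠ expected c=3, z=1.
Step 4 is the only position where a single-operation replacement can produce the expected result.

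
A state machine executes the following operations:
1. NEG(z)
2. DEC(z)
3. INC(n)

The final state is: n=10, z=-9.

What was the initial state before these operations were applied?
n=9, z=8

Working backwards:
Final state: n=10, z=-9
Before step 3 (INC(n)): n=9, z=-9
Before step 2 (DEC(z)): n=9, z=-8
Before step 1 (NEG(z)): n=9, z=8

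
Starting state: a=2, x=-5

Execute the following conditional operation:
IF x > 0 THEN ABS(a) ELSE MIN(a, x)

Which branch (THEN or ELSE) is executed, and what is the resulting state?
Branch: ELSE, Final state: a=-5, x=-5

Evaluating condition: x > 0
x = -5
Condition is False, so ELSE branch executes
After MIN(a, x): a=-5, x=-5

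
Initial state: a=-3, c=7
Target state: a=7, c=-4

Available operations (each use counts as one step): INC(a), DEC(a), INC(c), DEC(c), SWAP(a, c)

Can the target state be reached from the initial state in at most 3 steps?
Yes

Path (2 steps): DEC(a) → SWAP(a, c)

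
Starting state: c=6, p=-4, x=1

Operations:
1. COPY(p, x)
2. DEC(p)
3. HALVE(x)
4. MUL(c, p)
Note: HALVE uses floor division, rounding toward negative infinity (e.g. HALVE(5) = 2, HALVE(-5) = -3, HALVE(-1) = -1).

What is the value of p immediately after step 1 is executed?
p = 1

Tracing p through execution:
Initial: p = -4
After step 1 (COPY(p, x)): p = 1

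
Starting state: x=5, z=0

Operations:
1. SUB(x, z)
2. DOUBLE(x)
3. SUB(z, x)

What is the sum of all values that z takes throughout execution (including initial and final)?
-10

Values of z at each step:
Initial: z = 0
After step 1: z = 0
After step 2: z = 0
After step 3: z = -10
Sum = 0 + 0 + 0 + -10 = -10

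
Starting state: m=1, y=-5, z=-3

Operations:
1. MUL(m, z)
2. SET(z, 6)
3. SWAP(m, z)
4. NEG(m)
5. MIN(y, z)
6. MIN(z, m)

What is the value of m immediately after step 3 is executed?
m = 6

Tracing m through execution:
Initial: m = 1
After step 1 (MUL(m, z)): m = -3
After step 2 (SET(z, 6)): m = -3
After step 3 (SWAP(m, z)): m = 6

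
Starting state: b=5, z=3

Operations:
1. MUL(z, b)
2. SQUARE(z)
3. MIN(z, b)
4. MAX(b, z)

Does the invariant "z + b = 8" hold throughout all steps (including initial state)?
No, violated after step 1

The invariant is violated after step 1.

State at each step:
Initial: b=5, z=3
After step 1: b=5, z=15
After step 2: b=5, z=225
After step 3: b=5, z=5
After step 4: b=5, z=5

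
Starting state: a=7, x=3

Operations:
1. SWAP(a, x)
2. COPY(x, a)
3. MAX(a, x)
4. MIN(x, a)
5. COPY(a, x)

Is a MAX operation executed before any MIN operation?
Yes

First MAX: step 3
First MIN: step 4
Since 3 < 4, MAX comes first.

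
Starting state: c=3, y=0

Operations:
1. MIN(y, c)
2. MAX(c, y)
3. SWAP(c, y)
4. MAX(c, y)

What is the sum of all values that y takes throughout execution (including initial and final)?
6

Values of y at each step:
Initial: y = 0
After step 1: y = 0
After step 2: y = 0
After step 3: y = 3
After step 4: y = 3
Sum = 0 + 0 + 0 + 3 + 3 = 6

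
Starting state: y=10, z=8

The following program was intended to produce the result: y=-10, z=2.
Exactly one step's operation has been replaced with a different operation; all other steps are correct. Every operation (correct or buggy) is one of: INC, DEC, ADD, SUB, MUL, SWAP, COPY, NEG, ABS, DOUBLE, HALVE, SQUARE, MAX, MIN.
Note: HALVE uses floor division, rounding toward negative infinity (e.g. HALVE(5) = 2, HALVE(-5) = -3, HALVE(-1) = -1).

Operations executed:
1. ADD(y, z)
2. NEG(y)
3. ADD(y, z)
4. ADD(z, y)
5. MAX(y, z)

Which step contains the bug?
Step 5

Trace with buggy code:
Initial: y=10, z=8
After step 1: y=18, z=8
After step 2: y=-18, z=8
After step 3: y=-10, z=8
After step 4: y=-10, z=-2
After step 5: y=-2, z=-2
Actual final y=-2, z=-2 ≠ expected y=-10, z=2.
Step 5 is the only position where a single-operation replacement can produce the expected result.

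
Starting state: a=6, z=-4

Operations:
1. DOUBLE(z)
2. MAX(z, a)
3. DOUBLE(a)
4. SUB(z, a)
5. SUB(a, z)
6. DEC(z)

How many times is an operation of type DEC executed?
1

Counting DEC operations:
Step 6: DEC(z) ← DEC
Total: 1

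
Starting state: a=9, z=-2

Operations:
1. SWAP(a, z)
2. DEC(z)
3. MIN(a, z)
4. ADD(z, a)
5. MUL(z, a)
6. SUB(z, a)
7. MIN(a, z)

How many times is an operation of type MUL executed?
1

Counting MUL operations:
Step 5: MUL(z, a) ← MUL
Total: 1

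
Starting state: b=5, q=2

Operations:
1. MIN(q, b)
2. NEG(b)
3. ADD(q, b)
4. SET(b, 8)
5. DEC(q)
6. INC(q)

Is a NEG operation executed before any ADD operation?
Yes

First NEG: step 2
First ADD: step 3
Since 2 < 3, NEG comes first.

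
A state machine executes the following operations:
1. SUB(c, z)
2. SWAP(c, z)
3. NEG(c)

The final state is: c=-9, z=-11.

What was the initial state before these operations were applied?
c=-2, z=9

Working backwards:
Final state: c=-9, z=-11
Before step 3 (NEG(c)): c=9, z=-11
Before step 2 (SWAP(c, z)): c=-11, z=9
Before step 1 (SUB(c, z)): c=-2, z=9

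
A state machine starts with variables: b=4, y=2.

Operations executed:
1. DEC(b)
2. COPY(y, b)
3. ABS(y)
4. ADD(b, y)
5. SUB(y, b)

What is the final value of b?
b = 6

Tracing execution:
Step 1: DEC(b) → b = 3
Step 2: COPY(y, b) → b = 3
Step 3: ABS(y) → b = 3
Step 4: ADD(b, y) → b = 6
Step 5: SUB(y, b) → b = 6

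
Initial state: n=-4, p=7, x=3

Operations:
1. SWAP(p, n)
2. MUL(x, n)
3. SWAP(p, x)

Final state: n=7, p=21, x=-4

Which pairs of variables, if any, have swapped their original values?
None

Comparing initial and final values:
p: 7 → 21
n: -4 → 7
x: 3 → -4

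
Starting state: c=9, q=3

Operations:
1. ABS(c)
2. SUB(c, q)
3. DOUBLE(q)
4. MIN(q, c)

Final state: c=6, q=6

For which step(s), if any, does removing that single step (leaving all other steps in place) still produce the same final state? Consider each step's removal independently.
Step(s) 1, 4

Testing removal of each single step:
Without step 1: final = c=6, q=6 (same)
Without step 2: final = c=9, q=6 (different)
Without step 3: final = c=6, q=3 (different)
Without step 4: final = c=6, q=6 (same)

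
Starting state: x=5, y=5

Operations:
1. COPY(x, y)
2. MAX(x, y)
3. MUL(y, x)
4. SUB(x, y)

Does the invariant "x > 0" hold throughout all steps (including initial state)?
No, violated after step 4

The invariant is violated after step 4.

State at each step:
Initial: x=5, y=5
After step 1: x=5, y=5
After step 2: x=5, y=5
After step 3: x=5, y=25
After step 4: x=-20, y=25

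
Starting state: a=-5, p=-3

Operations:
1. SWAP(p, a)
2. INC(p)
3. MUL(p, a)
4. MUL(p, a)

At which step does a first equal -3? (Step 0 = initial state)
Step 1

Tracing a:
Initial: a = -5
After step 1: a = -3 ← first occurrence
After step 2: a = -3
After step 3: a = -3
After step 4: a = -3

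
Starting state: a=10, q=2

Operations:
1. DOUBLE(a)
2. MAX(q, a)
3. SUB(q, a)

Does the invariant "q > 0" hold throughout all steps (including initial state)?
No, violated after step 3

The invariant is violated after step 3.

State at each step:
Initial: a=10, q=2
After step 1: a=20, q=2
After step 2: a=20, q=20
After step 3: a=20, q=0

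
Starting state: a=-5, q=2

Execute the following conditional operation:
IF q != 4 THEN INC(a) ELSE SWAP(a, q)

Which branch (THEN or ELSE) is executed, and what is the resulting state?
Branch: THEN, Final state: a=-4, q=2

Evaluating condition: q != 4
q = 2
Condition is True, so THEN branch executes
After INC(a): a=-4, q=2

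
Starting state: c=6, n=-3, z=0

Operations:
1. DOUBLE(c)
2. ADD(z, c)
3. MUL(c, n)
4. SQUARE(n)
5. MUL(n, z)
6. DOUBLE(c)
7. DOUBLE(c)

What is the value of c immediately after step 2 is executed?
c = 12

Tracing c through execution:
Initial: c = 6
After step 1 (DOUBLE(c)): c = 12
After step 2 (ADD(z, c)): c = 12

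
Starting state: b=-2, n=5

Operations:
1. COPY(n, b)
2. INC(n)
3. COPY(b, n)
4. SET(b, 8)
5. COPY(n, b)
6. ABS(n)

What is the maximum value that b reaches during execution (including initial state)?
8

Values of b at each step:
Initial: b = -2
After step 1: b = -2
After step 2: b = -2
After step 3: b = -1
After step 4: b = 8 ← maximum
After step 5: b = 8
After step 6: b = 8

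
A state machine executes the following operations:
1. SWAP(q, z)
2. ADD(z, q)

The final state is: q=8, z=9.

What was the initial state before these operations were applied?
q=1, z=8

Working backwards:
Final state: q=8, z=9
Before step 2 (ADD(z, q)): q=8, z=1
Before step 1 (SWAP(q, z)): q=1, z=8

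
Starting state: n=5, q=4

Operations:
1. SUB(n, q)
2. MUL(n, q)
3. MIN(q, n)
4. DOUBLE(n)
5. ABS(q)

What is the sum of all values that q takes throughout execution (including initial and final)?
24

Values of q at each step:
Initial: q = 4
After step 1: q = 4
After step 2: q = 4
After step 3: q = 4
After step 4: q = 4
After step 5: q = 4
Sum = 4 + 4 + 4 + 4 + 4 + 4 = 24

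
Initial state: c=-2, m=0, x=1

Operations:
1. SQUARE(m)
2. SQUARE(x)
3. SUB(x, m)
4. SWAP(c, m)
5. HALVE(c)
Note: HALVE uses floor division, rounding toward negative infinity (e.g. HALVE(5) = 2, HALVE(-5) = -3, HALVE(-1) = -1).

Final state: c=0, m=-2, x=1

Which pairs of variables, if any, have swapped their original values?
(c, m)

Comparing initial and final values:
c: -2 → 0
m: 0 → -2
x: 1 → 1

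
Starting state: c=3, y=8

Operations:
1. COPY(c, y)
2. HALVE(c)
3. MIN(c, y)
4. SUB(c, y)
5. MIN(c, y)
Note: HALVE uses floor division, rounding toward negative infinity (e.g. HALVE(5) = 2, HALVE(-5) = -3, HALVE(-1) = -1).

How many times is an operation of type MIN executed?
2

Counting MIN operations:
Step 3: MIN(c, y) ← MIN
Step 5: MIN(c, y) ← MIN
Total: 2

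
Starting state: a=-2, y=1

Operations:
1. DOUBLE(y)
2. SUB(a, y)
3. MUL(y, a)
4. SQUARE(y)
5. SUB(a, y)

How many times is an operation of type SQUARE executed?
1

Counting SQUARE operations:
Step 4: SQUARE(y) ← SQUARE
Total: 1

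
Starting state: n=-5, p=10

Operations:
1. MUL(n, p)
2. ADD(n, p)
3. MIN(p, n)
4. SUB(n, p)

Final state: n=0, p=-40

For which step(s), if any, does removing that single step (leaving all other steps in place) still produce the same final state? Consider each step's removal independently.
None - removing any single step changes the final result

Testing removal of each single step:
Without step 1: final = n=0, p=5 (different)
Without step 2: final = n=0, p=-50 (different)
Without step 3: final = n=-50, p=10 (different)
Without step 4: final = n=-40, p=-40 (different)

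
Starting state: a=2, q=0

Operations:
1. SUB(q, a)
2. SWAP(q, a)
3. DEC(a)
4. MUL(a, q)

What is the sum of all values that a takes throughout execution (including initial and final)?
-7

Values of a at each step:
Initial: a = 2
After step 1: a = 2
After step 2: a = -2
After step 3: a = -3
After step 4: a = -6
Sum = 2 + 2 + -2 + -3 + -6 = -7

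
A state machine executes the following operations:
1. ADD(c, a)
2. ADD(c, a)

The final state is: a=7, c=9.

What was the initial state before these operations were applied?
a=7, c=-5

Working backwards:
Final state: a=7, c=9
Before step 2 (ADD(c, a)): a=7, c=2
Before step 1 (ADD(c, a)): a=7, c=-5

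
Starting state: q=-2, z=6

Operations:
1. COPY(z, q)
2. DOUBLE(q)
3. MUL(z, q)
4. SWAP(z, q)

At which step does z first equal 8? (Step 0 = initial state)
Step 3

Tracing z:
Initial: z = 6
After step 1: z = -2
After step 2: z = -2
After step 3: z = 8 ← first occurrence
After step 4: z = -4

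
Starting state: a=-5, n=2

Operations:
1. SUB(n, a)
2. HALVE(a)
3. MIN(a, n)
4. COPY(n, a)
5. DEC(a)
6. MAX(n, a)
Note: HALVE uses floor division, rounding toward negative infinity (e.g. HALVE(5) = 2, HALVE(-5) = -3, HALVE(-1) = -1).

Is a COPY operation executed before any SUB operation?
No

First COPY: step 4
First SUB: step 1
Since 4 > 1, SUB comes first.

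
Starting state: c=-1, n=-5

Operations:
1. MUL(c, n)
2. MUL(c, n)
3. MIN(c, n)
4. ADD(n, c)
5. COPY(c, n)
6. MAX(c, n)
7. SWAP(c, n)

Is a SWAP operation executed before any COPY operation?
No

First SWAP: step 7
First COPY: step 5
Since 7 > 5, COPY comes first.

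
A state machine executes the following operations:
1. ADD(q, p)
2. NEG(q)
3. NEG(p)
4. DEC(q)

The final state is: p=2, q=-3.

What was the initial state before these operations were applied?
p=-2, q=4

Working backwards:
Final state: p=2, q=-3
Before step 4 (DEC(q)): p=2, q=-2
Before step 3 (NEG(p)): p=-2, q=-2
Before step 2 (NEG(q)): p=-2, q=2
Before step 1 (ADD(q, p)): p=-2, q=4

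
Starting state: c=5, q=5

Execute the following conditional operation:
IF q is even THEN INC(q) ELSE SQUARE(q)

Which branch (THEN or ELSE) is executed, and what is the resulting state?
Branch: ELSE, Final state: c=5, q=25

Evaluating condition: q is even
Condition is False, so ELSE branch executes
After SQUARE(q): c=5, q=25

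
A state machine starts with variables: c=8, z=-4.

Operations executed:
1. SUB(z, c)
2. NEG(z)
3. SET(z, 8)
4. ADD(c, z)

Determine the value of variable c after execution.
c = 16

Tracing execution:
Step 1: SUB(z, c) → c = 8
Step 2: NEG(z) → c = 8
Step 3: SET(z, 8) → c = 8
Step 4: ADD(c, z) → c = 16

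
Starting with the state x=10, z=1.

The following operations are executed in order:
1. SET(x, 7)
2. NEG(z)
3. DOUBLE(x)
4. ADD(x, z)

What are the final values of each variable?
{x: 13, z: -1}

Step-by-step execution:
Initial: x=10, z=1
After step 1 (SET(x, 7)): x=7, z=1
After step 2 (NEG(z)): x=7, z=-1
After step 3 (DOUBLE(x)): x=14, z=-1
After step 4 (ADD(x, z)): x=13, z=-1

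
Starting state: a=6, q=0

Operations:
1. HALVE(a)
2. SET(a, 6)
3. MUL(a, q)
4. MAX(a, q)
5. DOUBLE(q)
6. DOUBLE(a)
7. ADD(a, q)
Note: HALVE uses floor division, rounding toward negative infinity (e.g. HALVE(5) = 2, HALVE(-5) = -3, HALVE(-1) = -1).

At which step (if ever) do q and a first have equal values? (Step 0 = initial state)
Step 3

q and a first become equal after step 3.

Comparing values at each step:
Initial: q=0, a=6
After step 1: q=0, a=3
After step 2: q=0, a=6
After step 3: q=0, a=0 ← equal!
After step 4: q=0, a=0 ← equal!
After step 5: q=0, a=0 ← equal!
After step 6: q=0, a=0 ← equal!
After step 7: q=0, a=0 ← equal!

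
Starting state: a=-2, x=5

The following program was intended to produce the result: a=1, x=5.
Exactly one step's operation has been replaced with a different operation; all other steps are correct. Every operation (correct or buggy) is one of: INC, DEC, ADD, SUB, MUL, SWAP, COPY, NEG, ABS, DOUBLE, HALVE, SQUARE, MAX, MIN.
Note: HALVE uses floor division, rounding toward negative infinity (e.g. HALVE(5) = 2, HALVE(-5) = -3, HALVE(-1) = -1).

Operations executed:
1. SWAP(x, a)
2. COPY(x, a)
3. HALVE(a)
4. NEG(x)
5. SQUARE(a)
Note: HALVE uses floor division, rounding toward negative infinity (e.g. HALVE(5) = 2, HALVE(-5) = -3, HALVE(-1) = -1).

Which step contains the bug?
Step 4

Trace with buggy code:
Initial: a=-2, x=5
After step 1: a=5, x=-2
After step 2: a=5, x=5
After step 3: a=2, x=5
After step 4: a=2, x=-5
After step 5: a=4, x=-5
Actual final a=4, x=-5 ≠ expected a=1, x=5.
Step 4 is the only position where a single-operation replacement can produce the expected result.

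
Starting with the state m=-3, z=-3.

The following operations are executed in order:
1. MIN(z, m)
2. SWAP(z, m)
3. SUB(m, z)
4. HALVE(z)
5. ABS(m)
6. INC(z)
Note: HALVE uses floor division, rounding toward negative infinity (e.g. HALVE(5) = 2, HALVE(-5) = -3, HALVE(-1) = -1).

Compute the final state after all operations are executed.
{m: 0, z: -1}

Step-by-step execution:
Initial: m=-3, z=-3
After step 1 (MIN(z, m)): m=-3, z=-3
After step 2 (SWAP(z, m)): m=-3, z=-3
After step 3 (SUB(m, z)): m=0, z=-3
After step 4 (HALVE(z)): m=0, z=-2
After step 5 (ABS(m)): m=0, z=-2
After step 6 (INC(z)): m=0, z=-1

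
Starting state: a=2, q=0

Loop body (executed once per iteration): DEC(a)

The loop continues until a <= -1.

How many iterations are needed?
3

Tracing iterations:
Initial: a=2, q=0
After iteration 1: a=1, q=0
After iteration 2: a=0, q=0
After iteration 3: a=-1, q=0
a <= -1 now holds, so the loop exits after 3 iterations.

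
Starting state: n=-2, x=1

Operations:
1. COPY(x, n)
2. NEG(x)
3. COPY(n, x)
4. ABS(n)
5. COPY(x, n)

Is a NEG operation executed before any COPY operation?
No

First NEG: step 2
First COPY: step 1
Since 2 > 1, COPY comes first.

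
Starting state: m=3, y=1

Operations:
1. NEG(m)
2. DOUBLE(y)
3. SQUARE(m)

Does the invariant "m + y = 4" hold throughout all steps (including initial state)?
No, violated after step 1

The invariant is violated after step 1.

State at each step:
Initial: m=3, y=1
After step 1: m=-3, y=1
After step 2: m=-3, y=2
After step 3: m=9, y=2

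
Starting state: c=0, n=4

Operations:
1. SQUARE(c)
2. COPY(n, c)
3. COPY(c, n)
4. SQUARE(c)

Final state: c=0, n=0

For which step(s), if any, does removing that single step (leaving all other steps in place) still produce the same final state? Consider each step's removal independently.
Step(s) 1, 3, 4

Testing removal of each single step:
Without step 1: final = c=0, n=0 (same)
Without step 2: final = c=16, n=4 (different)
Without step 3: final = c=0, n=0 (same)
Without step 4: final = c=0, n=0 (same)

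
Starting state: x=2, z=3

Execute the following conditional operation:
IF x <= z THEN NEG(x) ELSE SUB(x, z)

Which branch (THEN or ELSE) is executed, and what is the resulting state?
Branch: THEN, Final state: x=-2, z=3

Evaluating condition: x <= z
x = 2, z = 3
Condition is True, so THEN branch executes
After NEG(x): x=-2, z=3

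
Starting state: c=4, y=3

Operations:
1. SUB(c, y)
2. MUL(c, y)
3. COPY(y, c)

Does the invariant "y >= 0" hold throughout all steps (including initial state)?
Yes

The invariant holds at every step.

State at each step:
Initial: c=4, y=3
After step 1: c=1, y=3
After step 2: c=3, y=3
After step 3: c=3, y=3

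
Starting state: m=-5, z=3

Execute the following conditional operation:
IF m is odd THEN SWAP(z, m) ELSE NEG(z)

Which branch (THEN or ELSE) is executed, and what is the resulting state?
Branch: THEN, Final state: m=3, z=-5

Evaluating condition: m is odd
Condition is True, so THEN branch executes
After SWAP(z, m): m=3, z=-5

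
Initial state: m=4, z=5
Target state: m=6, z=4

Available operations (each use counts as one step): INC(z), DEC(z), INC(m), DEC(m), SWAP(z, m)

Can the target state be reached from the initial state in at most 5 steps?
Yes

Path (2 steps): INC(z) → SWAP(z, m)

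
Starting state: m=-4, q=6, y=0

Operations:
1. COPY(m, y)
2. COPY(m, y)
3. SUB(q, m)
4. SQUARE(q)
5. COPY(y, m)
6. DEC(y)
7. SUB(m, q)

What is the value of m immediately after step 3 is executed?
m = 0

Tracing m through execution:
Initial: m = -4
After step 1 (COPY(m, y)): m = 0
After step 2 (COPY(m, y)): m = 0
After step 3 (SUB(q, m)): m = 0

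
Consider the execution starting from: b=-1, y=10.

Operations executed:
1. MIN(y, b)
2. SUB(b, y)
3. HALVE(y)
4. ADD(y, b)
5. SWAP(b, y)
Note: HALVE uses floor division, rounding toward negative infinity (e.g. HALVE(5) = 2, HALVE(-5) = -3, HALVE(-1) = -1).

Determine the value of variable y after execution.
y = 0

Tracing execution:
Step 1: MIN(y, b) → y = -1
Step 2: SUB(b, y) → y = -1
Step 3: HALVE(y) → y = -1
Step 4: ADD(y, b) → y = -1
Step 5: SWAP(b, y) → y = 0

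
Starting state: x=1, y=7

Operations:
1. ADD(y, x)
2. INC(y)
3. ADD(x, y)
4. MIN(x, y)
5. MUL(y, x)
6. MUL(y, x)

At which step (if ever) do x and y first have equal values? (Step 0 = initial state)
Step 4

x and y first become equal after step 4.

Comparing values at each step:
Initial: x=1, y=7
After step 1: x=1, y=8
After step 2: x=1, y=9
After step 3: x=10, y=9
After step 4: x=9, y=9 ← equal!
After step 5: x=9, y=81
After step 6: x=9, y=729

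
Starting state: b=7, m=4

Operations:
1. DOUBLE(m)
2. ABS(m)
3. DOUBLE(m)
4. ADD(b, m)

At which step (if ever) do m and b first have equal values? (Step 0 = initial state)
Never

m and b never become equal during execution.

Comparing values at each step:
Initial: m=4, b=7
After step 1: m=8, b=7
After step 2: m=8, b=7
After step 3: m=16, b=7
After step 4: m=16, b=23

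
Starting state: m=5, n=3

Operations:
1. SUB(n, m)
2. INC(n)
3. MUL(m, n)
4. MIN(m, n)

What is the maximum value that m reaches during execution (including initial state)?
5

Values of m at each step:
Initial: m = 5 ← maximum
After step 1: m = 5
After step 2: m = 5
After step 3: m = -5
After step 4: m = -5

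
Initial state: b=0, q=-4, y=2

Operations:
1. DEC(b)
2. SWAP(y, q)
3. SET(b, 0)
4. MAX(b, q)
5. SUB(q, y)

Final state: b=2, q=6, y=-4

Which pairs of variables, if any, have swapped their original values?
None

Comparing initial and final values:
b: 0 → 2
q: -4 → 6
y: 2 → -4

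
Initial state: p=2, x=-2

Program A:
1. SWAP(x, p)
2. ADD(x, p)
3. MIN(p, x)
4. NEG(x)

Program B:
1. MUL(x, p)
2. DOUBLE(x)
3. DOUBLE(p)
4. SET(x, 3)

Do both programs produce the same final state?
No

Program A final state: p=-2, x=0
Program B final state: p=4, x=3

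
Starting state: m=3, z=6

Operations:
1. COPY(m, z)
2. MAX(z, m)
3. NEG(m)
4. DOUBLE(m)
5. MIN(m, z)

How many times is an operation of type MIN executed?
1

Counting MIN operations:
Step 5: MIN(m, z) ← MIN
Total: 1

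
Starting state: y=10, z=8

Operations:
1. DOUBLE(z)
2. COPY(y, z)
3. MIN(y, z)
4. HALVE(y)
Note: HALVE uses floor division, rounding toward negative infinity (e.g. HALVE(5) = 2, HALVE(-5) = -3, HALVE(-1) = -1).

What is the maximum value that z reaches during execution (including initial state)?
16

Values of z at each step:
Initial: z = 8
After step 1: z = 16 ← maximum
After step 2: z = 16
After step 3: z = 16
After step 4: z = 16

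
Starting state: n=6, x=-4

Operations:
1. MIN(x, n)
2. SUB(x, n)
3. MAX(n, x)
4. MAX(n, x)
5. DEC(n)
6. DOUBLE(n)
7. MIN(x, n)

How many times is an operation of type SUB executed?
1

Counting SUB operations:
Step 2: SUB(x, n) ← SUB
Total: 1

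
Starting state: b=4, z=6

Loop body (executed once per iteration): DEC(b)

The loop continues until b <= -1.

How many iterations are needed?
5

Tracing iterations:
Initial: b=4, z=6
After iteration 1: b=3, z=6
After iteration 2: b=2, z=6
After iteration 3: b=1, z=6
After iteration 4: b=0, z=6
After iteration 5: b=-1, z=6
b <= -1 now holds, so the loop exits after 5 iterations.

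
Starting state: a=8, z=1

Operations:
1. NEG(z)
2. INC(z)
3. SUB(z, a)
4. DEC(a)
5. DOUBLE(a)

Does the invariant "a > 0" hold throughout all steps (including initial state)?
Yes

The invariant holds at every step.

State at each step:
Initial: a=8, z=1
After step 1: a=8, z=-1
After step 2: a=8, z=0
After step 3: a=8, z=-8
After step 4: a=7, z=-8
After step 5: a=14, z=-8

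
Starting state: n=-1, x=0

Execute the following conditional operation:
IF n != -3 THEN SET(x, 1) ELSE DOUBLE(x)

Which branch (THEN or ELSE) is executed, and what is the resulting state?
Branch: THEN, Final state: n=-1, x=1

Evaluating condition: n != -3
n = -1
Condition is True, so THEN branch executes
After SET(x, 1): n=-1, x=1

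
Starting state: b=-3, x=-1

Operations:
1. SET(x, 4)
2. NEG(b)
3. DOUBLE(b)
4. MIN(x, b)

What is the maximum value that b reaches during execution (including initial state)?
6

Values of b at each step:
Initial: b = -3
After step 1: b = -3
After step 2: b = 3
After step 3: b = 6 ← maximum
After step 4: b = 6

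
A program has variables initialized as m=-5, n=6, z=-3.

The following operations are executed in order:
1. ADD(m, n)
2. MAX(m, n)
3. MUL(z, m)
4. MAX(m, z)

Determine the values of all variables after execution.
{m: 6, n: 6, z: -18}

Step-by-step execution:
Initial: m=-5, n=6, z=-3
After step 1 (ADD(m, n)): m=1, n=6, z=-3
After step 2 (MAX(m, n)): m=6, n=6, z=-3
After step 3 (MUL(z, m)): m=6, n=6, z=-18
After step 4 (MAX(m, z)): m=6, n=6, z=-18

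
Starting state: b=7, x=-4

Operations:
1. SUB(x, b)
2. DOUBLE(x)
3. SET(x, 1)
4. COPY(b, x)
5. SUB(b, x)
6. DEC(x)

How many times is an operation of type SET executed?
1

Counting SET operations:
Step 3: SET(x, 1) ← SET
Total: 1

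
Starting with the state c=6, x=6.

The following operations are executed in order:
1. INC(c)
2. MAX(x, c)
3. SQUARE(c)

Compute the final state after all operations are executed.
{c: 49, x: 7}

Step-by-step execution:
Initial: c=6, x=6
After step 1 (INC(c)): c=7, x=6
After step 2 (MAX(x, c)): c=7, x=7
After step 3 (SQUARE(c)): c=49, x=7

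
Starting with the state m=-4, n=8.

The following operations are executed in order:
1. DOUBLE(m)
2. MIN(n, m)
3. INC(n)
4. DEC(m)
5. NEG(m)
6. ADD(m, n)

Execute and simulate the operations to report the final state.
{m: 2, n: -7}

Step-by-step execution:
Initial: m=-4, n=8
After step 1 (DOUBLE(m)): m=-8, n=8
After step 2 (MIN(n, m)): m=-8, n=-8
After step 3 (INC(n)): m=-8, n=-7
After step 4 (DEC(m)): m=-9, n=-7
After step 5 (NEG(m)): m=9, n=-7
After step 6 (ADD(m, n)): m=2, n=-7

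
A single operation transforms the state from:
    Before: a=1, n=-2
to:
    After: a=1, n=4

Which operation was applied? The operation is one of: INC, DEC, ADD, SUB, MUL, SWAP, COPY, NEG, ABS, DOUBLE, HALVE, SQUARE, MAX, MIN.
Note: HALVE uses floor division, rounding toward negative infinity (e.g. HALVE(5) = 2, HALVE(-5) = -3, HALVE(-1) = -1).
SQUARE(n)

Analyzing the change:
Before: a=1, n=-2
After: a=1, n=4
Variable n changed from -2 to 4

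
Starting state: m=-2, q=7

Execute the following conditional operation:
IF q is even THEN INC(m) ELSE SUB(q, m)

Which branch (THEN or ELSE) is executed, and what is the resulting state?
Branch: ELSE, Final state: m=-2, q=9

Evaluating condition: q is even
Condition is False, so ELSE branch executes
After SUB(q, m): m=-2, q=9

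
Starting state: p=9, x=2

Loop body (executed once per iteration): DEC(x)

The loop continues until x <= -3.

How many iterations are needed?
5

Tracing iterations:
Initial: p=9, x=2
After iteration 1: p=9, x=1
After iteration 2: p=9, x=0
After iteration 3: p=9, x=-1
After iteration 4: p=9, x=-2
After iteration 5: p=9, x=-3
x <= -3 now holds, so the loop exits after 5 iterations.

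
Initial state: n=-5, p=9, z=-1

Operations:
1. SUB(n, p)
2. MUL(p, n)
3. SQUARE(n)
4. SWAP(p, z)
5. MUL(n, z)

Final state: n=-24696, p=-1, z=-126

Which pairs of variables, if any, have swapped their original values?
None

Comparing initial and final values:
p: 9 → -1
n: -5 → -24696
z: -1 → -126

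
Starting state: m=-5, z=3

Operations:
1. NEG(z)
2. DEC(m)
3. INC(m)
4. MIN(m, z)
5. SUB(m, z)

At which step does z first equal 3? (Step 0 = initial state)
Step 0

Tracing z:
Initial: z = 3 ← first occurrence
After step 1: z = -3
After step 2: z = -3
After step 3: z = -3
After step 4: z = -3
After step 5: z = -3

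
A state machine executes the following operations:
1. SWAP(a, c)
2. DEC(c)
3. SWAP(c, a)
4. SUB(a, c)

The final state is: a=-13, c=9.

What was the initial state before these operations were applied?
a=-3, c=9

Working backwards:
Final state: a=-13, c=9
Before step 4 (SUB(a, c)): a=-4, c=9
Before step 3 (SWAP(c, a)): a=9, c=-4
Before step 2 (DEC(c)): a=9, c=-3
Before step 1 (SWAP(a, c)): a=-3, c=9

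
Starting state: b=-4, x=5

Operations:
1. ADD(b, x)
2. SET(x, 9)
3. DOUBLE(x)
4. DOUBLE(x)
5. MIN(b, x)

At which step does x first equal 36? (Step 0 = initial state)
Step 4

Tracing x:
Initial: x = 5
After step 1: x = 5
After step 2: x = 9
After step 3: x = 18
After step 4: x = 36 ← first occurrence
After step 5: x = 36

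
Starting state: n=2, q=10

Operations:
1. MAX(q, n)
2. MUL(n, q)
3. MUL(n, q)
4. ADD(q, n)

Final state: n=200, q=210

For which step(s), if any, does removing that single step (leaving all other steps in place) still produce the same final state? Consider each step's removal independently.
Step(s) 1

Testing removal of each single step:
Without step 1: final = n=200, q=210 (same)
Without step 2: final = n=20, q=30 (different)
Without step 3: final = n=20, q=30 (different)
Without step 4: final = n=200, q=10 (different)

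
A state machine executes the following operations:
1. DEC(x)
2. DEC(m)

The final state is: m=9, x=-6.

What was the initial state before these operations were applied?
m=10, x=-5

Working backwards:
Final state: m=9, x=-6
Before step 2 (DEC(m)): m=10, x=-6
Before step 1 (DEC(x)): m=10, x=-5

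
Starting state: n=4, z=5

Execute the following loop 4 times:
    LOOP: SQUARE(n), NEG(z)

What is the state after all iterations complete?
n=4294967296, z=5

Iteration trace:
Start: n=4, z=5
After iteration 1: n=16, z=-5
After iteration 2: n=256, z=5
After iteration 3: n=65536, z=-5
After iteration 4: n=4294967296, z=5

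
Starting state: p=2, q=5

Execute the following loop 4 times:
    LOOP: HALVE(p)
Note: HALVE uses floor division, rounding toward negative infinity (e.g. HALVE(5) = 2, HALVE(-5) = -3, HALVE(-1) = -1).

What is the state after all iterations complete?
p=0, q=5

Iteration trace:
Start: p=2, q=5
After iteration 1: p=1, q=5
After iteration 2: p=0, q=5
After iteration 3: p=0, q=5
After iteration 4: p=0, q=5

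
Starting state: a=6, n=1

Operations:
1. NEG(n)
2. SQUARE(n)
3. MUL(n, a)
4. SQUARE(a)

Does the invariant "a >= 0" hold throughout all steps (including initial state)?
Yes

The invariant holds at every step.

State at each step:
Initial: a=6, n=1
After step 1: a=6, n=-1
After step 2: a=6, n=1
After step 3: a=6, n=6
After step 4: a=36, n=6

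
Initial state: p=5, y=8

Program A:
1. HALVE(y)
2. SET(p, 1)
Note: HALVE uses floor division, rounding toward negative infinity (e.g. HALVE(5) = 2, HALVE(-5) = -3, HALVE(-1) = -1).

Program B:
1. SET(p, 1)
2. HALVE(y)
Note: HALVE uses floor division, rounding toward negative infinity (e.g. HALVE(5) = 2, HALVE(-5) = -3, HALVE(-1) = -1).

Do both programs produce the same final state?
Yes

Program A final state: p=1, y=4
Program B final state: p=1, y=4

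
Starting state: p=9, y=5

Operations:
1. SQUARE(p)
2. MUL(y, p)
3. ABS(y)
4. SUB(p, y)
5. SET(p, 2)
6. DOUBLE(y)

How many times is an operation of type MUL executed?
1

Counting MUL operations:
Step 2: MUL(y, p) ← MUL
Total: 1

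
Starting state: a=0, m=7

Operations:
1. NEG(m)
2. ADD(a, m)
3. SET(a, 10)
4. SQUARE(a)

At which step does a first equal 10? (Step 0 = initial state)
Step 3

Tracing a:
Initial: a = 0
After step 1: a = 0
After step 2: a = -7
After step 3: a = 10 ← first occurrence
After step 4: a = 100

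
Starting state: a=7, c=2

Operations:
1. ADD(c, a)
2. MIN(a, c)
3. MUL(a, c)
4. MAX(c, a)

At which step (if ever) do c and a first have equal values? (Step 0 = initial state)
Step 4

c and a first become equal after step 4.

Comparing values at each step:
Initial: c=2, a=7
After step 1: c=9, a=7
After step 2: c=9, a=7
After step 3: c=9, a=63
After step 4: c=63, a=63 ← equal!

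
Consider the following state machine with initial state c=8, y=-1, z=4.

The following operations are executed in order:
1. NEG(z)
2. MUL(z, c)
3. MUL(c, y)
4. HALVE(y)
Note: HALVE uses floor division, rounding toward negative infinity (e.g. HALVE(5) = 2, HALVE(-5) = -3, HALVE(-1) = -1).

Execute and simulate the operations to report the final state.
{c: -8, y: -1, z: -32}

Step-by-step execution:
Initial: c=8, y=-1, z=4
After step 1 (NEG(z)): c=8, y=-1, z=-4
After step 2 (MUL(z, c)): c=8, y=-1, z=-32
After step 3 (MUL(c, y)): c=-8, y=-1, z=-32
After step 4 (HALVE(y)): c=-8, y=-1, z=-32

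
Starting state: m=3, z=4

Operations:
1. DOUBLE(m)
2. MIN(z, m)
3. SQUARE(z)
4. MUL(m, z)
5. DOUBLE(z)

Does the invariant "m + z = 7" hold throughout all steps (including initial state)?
No, violated after step 1

The invariant is violated after step 1.

State at each step:
Initial: m=3, z=4
After step 1: m=6, z=4
After step 2: m=6, z=4
After step 3: m=6, z=16
After step 4: m=96, z=16
After step 5: m=96, z=32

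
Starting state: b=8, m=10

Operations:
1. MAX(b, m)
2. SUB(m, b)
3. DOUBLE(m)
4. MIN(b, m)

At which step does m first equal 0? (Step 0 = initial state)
Step 2

Tracing m:
Initial: m = 10
After step 1: m = 10
After step 2: m = 0 ← first occurrence
After step 3: m = 0
After step 4: m = 0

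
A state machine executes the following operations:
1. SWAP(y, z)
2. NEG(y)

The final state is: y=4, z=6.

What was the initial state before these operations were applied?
y=6, z=-4

Working backwards:
Final state: y=4, z=6
Before step 2 (NEG(y)): y=-4, z=6
Before step 1 (SWAP(y, z)): y=6, z=-4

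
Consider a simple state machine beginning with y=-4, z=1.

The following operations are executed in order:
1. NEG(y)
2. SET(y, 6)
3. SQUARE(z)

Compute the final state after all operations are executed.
{y: 6, z: 1}

Step-by-step execution:
Initial: y=-4, z=1
After step 1 (NEG(y)): y=4, z=1
After step 2 (SET(y, 6)): y=6, z=1
After step 3 (SQUARE(z)): y=6, z=1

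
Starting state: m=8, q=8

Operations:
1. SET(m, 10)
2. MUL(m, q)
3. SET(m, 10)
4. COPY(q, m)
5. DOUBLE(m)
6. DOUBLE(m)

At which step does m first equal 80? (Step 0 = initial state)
Step 2

Tracing m:
Initial: m = 8
After step 1: m = 10
After step 2: m = 80 ← first occurrence
After step 3: m = 10
After step 4: m = 10
After step 5: m = 20
After step 6: m = 40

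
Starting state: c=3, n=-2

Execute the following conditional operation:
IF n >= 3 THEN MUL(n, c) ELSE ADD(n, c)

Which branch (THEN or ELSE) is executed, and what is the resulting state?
Branch: ELSE, Final state: c=3, n=1

Evaluating condition: n >= 3
n = -2
Condition is False, so ELSE branch executes
After ADD(n, c): c=3, n=1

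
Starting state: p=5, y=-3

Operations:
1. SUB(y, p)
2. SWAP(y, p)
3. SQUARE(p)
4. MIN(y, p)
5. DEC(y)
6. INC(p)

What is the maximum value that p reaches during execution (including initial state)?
65

Values of p at each step:
Initial: p = 5
After step 1: p = 5
After step 2: p = -8
After step 3: p = 64
After step 4: p = 64
After step 5: p = 64
After step 6: p = 65 ← maximum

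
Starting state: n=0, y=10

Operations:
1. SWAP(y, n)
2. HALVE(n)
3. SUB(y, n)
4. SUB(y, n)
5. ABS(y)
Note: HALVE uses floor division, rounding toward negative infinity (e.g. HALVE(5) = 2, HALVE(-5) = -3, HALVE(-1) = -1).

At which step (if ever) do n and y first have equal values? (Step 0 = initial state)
Never

n and y never become equal during execution.

Comparing values at each step:
Initial: n=0, y=10
After step 1: n=10, y=0
After step 2: n=5, y=0
After step 3: n=5, y=-5
After step 4: n=5, y=-10
After step 5: n=5, y=10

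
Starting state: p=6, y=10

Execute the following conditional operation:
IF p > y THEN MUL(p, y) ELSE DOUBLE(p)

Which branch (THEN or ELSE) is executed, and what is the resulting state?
Branch: ELSE, Final state: p=12, y=10

Evaluating condition: p > y
p = 6, y = 10
Condition is False, so ELSE branch executes
After DOUBLE(p): p=12, y=10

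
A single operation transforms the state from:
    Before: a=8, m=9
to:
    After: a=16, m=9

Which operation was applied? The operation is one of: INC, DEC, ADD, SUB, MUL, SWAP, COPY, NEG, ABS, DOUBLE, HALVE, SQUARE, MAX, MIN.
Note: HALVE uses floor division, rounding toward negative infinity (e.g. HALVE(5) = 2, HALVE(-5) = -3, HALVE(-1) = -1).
DOUBLE(a)

Analyzing the change:
Before: a=8, m=9
After: a=16, m=9
Variable a changed from 8 to 16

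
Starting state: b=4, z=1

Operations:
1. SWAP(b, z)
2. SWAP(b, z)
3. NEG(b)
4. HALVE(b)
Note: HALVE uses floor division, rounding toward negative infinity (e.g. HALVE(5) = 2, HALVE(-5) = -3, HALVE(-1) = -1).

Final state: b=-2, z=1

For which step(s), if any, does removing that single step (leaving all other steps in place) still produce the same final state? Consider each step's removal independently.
None - removing any single step changes the final result

Testing removal of each single step:
Without step 1: final = b=-1, z=4 (different)
Without step 2: final = b=-1, z=4 (different)
Without step 3: final = b=2, z=1 (different)
Without step 4: final = b=-4, z=1 (different)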